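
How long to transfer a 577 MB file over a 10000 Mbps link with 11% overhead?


Effective throughput = 10000 * (1 - 11/100) = 8900 Mbps
File size in Mb = 577 * 8 = 4616 Mb
Time = 4616 / 8900
Time = 0.5187 seconds


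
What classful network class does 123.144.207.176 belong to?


First octet: 123
Binary: 01111011
0xxxxxxx -> Class A (1-126)
Class A, default mask 255.0.0.0 (/8)


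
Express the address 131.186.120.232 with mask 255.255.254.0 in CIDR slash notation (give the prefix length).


Binary: 11111111.11111111.11111110.00000000
Count leading 1s
Prefix: /23


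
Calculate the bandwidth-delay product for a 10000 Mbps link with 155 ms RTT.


BDP = bandwidth * RTT
= 10000 Mbps * 155 ms
= 10000 * 1e6 * 155 / 1000 bits
= 1550000000 bits
= 193750000 bytes
= 189208.9844 KB
BDP = 1550000000 bits (193750000 bytes)


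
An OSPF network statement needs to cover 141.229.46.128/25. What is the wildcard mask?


Subnet mask: 255.255.255.128
Wildcard = 255.255.255.255 - subnet mask
255 - 255 = 0
255 - 255 = 0
255 - 255 = 0
255 - 128 = 127
Wildcard: 0.0.0.127


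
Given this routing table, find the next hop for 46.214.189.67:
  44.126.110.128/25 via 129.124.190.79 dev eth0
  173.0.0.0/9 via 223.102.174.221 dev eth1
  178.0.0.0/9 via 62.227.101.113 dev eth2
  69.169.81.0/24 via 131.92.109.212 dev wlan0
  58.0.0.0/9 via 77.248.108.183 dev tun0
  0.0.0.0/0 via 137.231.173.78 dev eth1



Longest prefix match for 46.214.189.67:
  /25 44.126.110.128: no
  /9 173.0.0.0: no
  /9 178.0.0.0: no
  /24 69.169.81.0: no
  /9 58.0.0.0: no
  /0 0.0.0.0: MATCH
Selected: next-hop 137.231.173.78 via eth1 (matched /0)


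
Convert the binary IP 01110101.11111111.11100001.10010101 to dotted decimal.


01110101 = 117
11111111 = 255
11100001 = 225
10010101 = 149
IP: 117.255.225.149


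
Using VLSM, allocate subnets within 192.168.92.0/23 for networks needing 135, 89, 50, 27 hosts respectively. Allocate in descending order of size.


135 hosts -> /24 (254 usable): 192.168.92.0/24
89 hosts -> /25 (126 usable): 192.168.93.0/25
50 hosts -> /26 (62 usable): 192.168.93.128/26
27 hosts -> /27 (30 usable): 192.168.93.192/27
Allocation: 192.168.92.0/24 (135 hosts, 254 usable); 192.168.93.0/25 (89 hosts, 126 usable); 192.168.93.128/26 (50 hosts, 62 usable); 192.168.93.192/27 (27 hosts, 30 usable)


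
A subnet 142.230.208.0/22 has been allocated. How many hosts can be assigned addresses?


Host bits = 32 - 22 = 10
Total addresses = 2^10 = 1024
Usable = total - 2 (network and broadcast)
Usable hosts: 1022


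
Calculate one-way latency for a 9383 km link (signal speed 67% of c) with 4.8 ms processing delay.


Speed = 0.67 * 3e5 km/s = 201000 km/s
Propagation delay = 9383 / 201000 = 0.0467 s = 46.6816 ms
Processing delay = 4.8 ms
Total one-way latency = 51.4816 ms


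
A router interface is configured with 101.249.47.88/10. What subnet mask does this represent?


/10 means 10 network bits, 22 host bits
Binary: 11111111110000000000000000000000
Mask: 255.192.0.0


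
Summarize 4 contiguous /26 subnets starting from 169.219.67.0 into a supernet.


Original prefix: /26
Number of subnets: 4 = 2^2
New prefix = 26 - 2 = 24
Supernet: 169.219.67.0/24


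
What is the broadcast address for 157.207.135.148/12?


Network: 157.192.0.0/12
Host bits = 20
Set all host bits to 1:
Broadcast: 157.207.255.255


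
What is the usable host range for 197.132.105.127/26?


Network: 197.132.105.64
Broadcast: 197.132.105.127
First usable = network + 1
Last usable = broadcast - 1
Range: 197.132.105.65 to 197.132.105.126


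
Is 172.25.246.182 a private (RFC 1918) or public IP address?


RFC 1918 private ranges:
  10.0.0.0/8 (10.0.0.0 - 10.255.255.255)
  172.16.0.0/12 (172.16.0.0 - 172.31.255.255)
  192.168.0.0/16 (192.168.0.0 - 192.168.255.255)
Private (in 172.16.0.0/12)


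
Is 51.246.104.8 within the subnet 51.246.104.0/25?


Subnet network: 51.246.104.0
Test IP AND mask: 51.246.104.0
Yes, 51.246.104.8 is in 51.246.104.0/25


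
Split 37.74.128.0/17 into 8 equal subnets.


New prefix = 17 + 3 = 20
Each subnet has 4096 addresses
  37.74.128.0/20
  37.74.144.0/20
  37.74.160.0/20
  37.74.176.0/20
  37.74.192.0/20
  37.74.208.0/20
  37.74.224.0/20
  37.74.240.0/20
Subnets: 37.74.128.0/20, 37.74.144.0/20, 37.74.160.0/20, 37.74.176.0/20, 37.74.192.0/20, 37.74.208.0/20, 37.74.224.0/20, 37.74.240.0/20


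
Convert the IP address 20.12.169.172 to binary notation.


20 = 00010100
12 = 00001100
169 = 10101001
172 = 10101100
Binary: 00010100.00001100.10101001.10101100


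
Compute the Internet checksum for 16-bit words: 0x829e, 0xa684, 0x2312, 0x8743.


Sum all words (with carry folding):
+ 0x829e = 0x829e
+ 0xa684 = 0x2923
+ 0x2312 = 0x4c35
+ 0x8743 = 0xd378
One's complement: ~0xd378
Checksum = 0x2c87


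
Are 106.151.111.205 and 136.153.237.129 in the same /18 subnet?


Mask: 255.255.192.0
106.151.111.205 AND mask = 106.151.64.0
136.153.237.129 AND mask = 136.153.192.0
No, different subnets (106.151.64.0 vs 136.153.192.0)


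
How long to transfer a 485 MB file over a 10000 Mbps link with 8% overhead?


Effective throughput = 10000 * (1 - 8/100) = 9200 Mbps
File size in Mb = 485 * 8 = 3880 Mb
Time = 3880 / 9200
Time = 0.4217 seconds


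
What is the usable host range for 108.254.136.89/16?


Network: 108.254.0.0
Broadcast: 108.254.255.255
First usable = network + 1
Last usable = broadcast - 1
Range: 108.254.0.1 to 108.254.255.254


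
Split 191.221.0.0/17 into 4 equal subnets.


New prefix = 17 + 2 = 19
Each subnet has 8192 addresses
  191.221.0.0/19
  191.221.32.0/19
  191.221.64.0/19
  191.221.96.0/19
Subnets: 191.221.0.0/19, 191.221.32.0/19, 191.221.64.0/19, 191.221.96.0/19


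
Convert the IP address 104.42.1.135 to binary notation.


104 = 01101000
42 = 00101010
1 = 00000001
135 = 10000111
Binary: 01101000.00101010.00000001.10000111


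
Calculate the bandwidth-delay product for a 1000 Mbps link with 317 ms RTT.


BDP = bandwidth * RTT
= 1000 Mbps * 317 ms
= 1000 * 1e6 * 317 / 1000 bits
= 317000000 bits
= 39625000 bytes
= 38696.2891 KB
BDP = 317000000 bits (39625000 bytes)


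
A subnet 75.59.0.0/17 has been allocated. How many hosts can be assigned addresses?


Host bits = 32 - 17 = 15
Total addresses = 2^15 = 32768
Usable = total - 2 (network and broadcast)
Usable hosts: 32766


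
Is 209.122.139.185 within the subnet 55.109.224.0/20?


Subnet network: 55.109.224.0
Test IP AND mask: 209.122.128.0
No, 209.122.139.185 is not in 55.109.224.0/20


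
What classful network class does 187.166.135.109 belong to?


First octet: 187
Binary: 10111011
10xxxxxx -> Class B (128-191)
Class B, default mask 255.255.0.0 (/16)


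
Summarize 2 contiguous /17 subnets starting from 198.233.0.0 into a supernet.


Original prefix: /17
Number of subnets: 2 = 2^1
New prefix = 17 - 1 = 16
Supernet: 198.233.0.0/16


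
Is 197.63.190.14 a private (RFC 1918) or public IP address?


RFC 1918 private ranges:
  10.0.0.0/8 (10.0.0.0 - 10.255.255.255)
  172.16.0.0/12 (172.16.0.0 - 172.31.255.255)
  192.168.0.0/16 (192.168.0.0 - 192.168.255.255)
Public (not in any RFC 1918 range)


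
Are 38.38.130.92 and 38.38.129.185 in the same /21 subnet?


Mask: 255.255.248.0
38.38.130.92 AND mask = 38.38.128.0
38.38.129.185 AND mask = 38.38.128.0
Yes, same subnet (38.38.128.0)


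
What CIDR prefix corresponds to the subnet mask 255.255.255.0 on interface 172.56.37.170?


Binary: 11111111.11111111.11111111.00000000
Count leading 1s
Prefix: /24


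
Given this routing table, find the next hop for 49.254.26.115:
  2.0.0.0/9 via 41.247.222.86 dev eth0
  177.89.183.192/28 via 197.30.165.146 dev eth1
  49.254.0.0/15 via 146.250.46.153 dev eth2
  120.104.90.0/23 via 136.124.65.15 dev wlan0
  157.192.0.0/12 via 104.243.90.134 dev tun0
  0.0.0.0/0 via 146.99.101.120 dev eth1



Longest prefix match for 49.254.26.115:
  /9 2.0.0.0: no
  /28 177.89.183.192: no
  /15 49.254.0.0: MATCH
  /23 120.104.90.0: no
  /12 157.192.0.0: no
  /0 0.0.0.0: MATCH
Selected: next-hop 146.250.46.153 via eth2 (matched /15)


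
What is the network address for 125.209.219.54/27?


IP:   01111101.11010001.11011011.00110110
Mask: 11111111.11111111.11111111.11100000
AND operation:
Net:  01111101.11010001.11011011.00100000
Network: 125.209.219.32/27


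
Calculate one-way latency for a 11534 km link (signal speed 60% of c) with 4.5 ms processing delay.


Speed = 0.6 * 3e5 km/s = 180000 km/s
Propagation delay = 11534 / 180000 = 0.0641 s = 64.0778 ms
Processing delay = 4.5 ms
Total one-way latency = 68.5778 ms


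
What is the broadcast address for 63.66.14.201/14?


Network: 63.64.0.0/14
Host bits = 18
Set all host bits to 1:
Broadcast: 63.67.255.255


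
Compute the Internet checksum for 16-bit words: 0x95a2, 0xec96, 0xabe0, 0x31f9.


Sum all words (with carry folding):
+ 0x95a2 = 0x95a2
+ 0xec96 = 0x8239
+ 0xabe0 = 0x2e1a
+ 0x31f9 = 0x6013
One's complement: ~0x6013
Checksum = 0x9fec


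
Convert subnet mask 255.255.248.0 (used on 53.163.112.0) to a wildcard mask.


Subnet mask: 255.255.248.0
Wildcard = 255.255.255.255 - subnet mask
255 - 255 = 0
255 - 255 = 0
255 - 248 = 7
255 - 0 = 255
Wildcard: 0.0.7.255


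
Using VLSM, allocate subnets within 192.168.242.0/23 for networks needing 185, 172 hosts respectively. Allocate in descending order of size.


185 hosts -> /24 (254 usable): 192.168.242.0/24
172 hosts -> /24 (254 usable): 192.168.243.0/24
Allocation: 192.168.242.0/24 (185 hosts, 254 usable); 192.168.243.0/24 (172 hosts, 254 usable)


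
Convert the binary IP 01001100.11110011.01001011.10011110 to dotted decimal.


01001100 = 76
11110011 = 243
01001011 = 75
10011110 = 158
IP: 76.243.75.158


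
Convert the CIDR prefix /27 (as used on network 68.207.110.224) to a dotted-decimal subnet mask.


/27 means 27 network bits, 5 host bits
Binary: 11111111111111111111111111100000
Mask: 255.255.255.224


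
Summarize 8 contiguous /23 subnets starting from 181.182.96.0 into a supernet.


Original prefix: /23
Number of subnets: 8 = 2^3
New prefix = 23 - 3 = 20
Supernet: 181.182.96.0/20


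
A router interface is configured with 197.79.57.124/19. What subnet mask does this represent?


/19 means 19 network bits, 13 host bits
Binary: 11111111111111111110000000000000
Mask: 255.255.224.0


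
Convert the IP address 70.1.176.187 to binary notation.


70 = 01000110
1 = 00000001
176 = 10110000
187 = 10111011
Binary: 01000110.00000001.10110000.10111011


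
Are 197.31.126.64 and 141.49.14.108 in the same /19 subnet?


Mask: 255.255.224.0
197.31.126.64 AND mask = 197.31.96.0
141.49.14.108 AND mask = 141.49.0.0
No, different subnets (197.31.96.0 vs 141.49.0.0)


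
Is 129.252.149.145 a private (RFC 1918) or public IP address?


RFC 1918 private ranges:
  10.0.0.0/8 (10.0.0.0 - 10.255.255.255)
  172.16.0.0/12 (172.16.0.0 - 172.31.255.255)
  192.168.0.0/16 (192.168.0.0 - 192.168.255.255)
Public (not in any RFC 1918 range)


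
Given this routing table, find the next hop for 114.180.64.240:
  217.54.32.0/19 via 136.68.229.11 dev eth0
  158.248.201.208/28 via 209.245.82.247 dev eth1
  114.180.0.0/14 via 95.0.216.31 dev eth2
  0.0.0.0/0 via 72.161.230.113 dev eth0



Longest prefix match for 114.180.64.240:
  /19 217.54.32.0: no
  /28 158.248.201.208: no
  /14 114.180.0.0: MATCH
  /0 0.0.0.0: MATCH
Selected: next-hop 95.0.216.31 via eth2 (matched /14)


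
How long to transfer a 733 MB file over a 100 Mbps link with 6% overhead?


Effective throughput = 100 * (1 - 6/100) = 94 Mbps
File size in Mb = 733 * 8 = 5864 Mb
Time = 5864 / 94
Time = 62.383 seconds


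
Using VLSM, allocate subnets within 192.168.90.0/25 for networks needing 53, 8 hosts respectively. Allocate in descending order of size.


53 hosts -> /26 (62 usable): 192.168.90.0/26
8 hosts -> /28 (14 usable): 192.168.90.64/28
Allocation: 192.168.90.0/26 (53 hosts, 62 usable); 192.168.90.64/28 (8 hosts, 14 usable)


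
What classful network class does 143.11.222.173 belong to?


First octet: 143
Binary: 10001111
10xxxxxx -> Class B (128-191)
Class B, default mask 255.255.0.0 (/16)


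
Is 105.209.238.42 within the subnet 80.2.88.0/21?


Subnet network: 80.2.88.0
Test IP AND mask: 105.209.232.0
No, 105.209.238.42 is not in 80.2.88.0/21


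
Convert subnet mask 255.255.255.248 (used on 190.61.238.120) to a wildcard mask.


Subnet mask: 255.255.255.248
Wildcard = 255.255.255.255 - subnet mask
255 - 255 = 0
255 - 255 = 0
255 - 255 = 0
255 - 248 = 7
Wildcard: 0.0.0.7


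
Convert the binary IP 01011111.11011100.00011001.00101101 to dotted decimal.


01011111 = 95
11011100 = 220
00011001 = 25
00101101 = 45
IP: 95.220.25.45


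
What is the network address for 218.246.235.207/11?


IP:   11011010.11110110.11101011.11001111
Mask: 11111111.11100000.00000000.00000000
AND operation:
Net:  11011010.11100000.00000000.00000000
Network: 218.224.0.0/11


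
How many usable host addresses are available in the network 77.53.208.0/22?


Host bits = 32 - 22 = 10
Total addresses = 2^10 = 1024
Usable = total - 2 (network and broadcast)
Usable hosts: 1022


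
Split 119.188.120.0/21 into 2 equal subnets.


New prefix = 21 + 1 = 22
Each subnet has 1024 addresses
  119.188.120.0/22
  119.188.124.0/22
Subnets: 119.188.120.0/22, 119.188.124.0/22


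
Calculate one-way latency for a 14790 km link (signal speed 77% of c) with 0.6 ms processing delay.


Speed = 0.77 * 3e5 km/s = 231000 km/s
Propagation delay = 14790 / 231000 = 0.064 s = 64.026 ms
Processing delay = 0.6 ms
Total one-way latency = 64.626 ms


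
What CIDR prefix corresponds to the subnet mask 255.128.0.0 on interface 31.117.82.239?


Binary: 11111111.10000000.00000000.00000000
Count leading 1s
Prefix: /9


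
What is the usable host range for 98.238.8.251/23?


Network: 98.238.8.0
Broadcast: 98.238.9.255
First usable = network + 1
Last usable = broadcast - 1
Range: 98.238.8.1 to 98.238.9.254


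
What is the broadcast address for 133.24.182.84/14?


Network: 133.24.0.0/14
Host bits = 18
Set all host bits to 1:
Broadcast: 133.27.255.255


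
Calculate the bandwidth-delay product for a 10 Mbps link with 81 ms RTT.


BDP = bandwidth * RTT
= 10 Mbps * 81 ms
= 10 * 1e6 * 81 / 1000 bits
= 810000 bits
= 101250 bytes
= 98.877 KB
BDP = 810000 bits (101250 bytes)


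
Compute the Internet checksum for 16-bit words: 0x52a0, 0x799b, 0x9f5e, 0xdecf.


Sum all words (with carry folding):
+ 0x52a0 = 0x52a0
+ 0x799b = 0xcc3b
+ 0x9f5e = 0x6b9a
+ 0xdecf = 0x4a6a
One's complement: ~0x4a6a
Checksum = 0xb595


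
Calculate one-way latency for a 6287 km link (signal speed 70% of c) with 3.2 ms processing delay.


Speed = 0.7 * 3e5 km/s = 210000 km/s
Propagation delay = 6287 / 210000 = 0.0299 s = 29.9381 ms
Processing delay = 3.2 ms
Total one-way latency = 33.1381 ms


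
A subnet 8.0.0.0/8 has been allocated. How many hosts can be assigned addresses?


Host bits = 32 - 8 = 24
Total addresses = 2^24 = 16777216
Usable = total - 2 (network and broadcast)
Usable hosts: 16777214


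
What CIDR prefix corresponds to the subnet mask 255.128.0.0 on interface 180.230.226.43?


Binary: 11111111.10000000.00000000.00000000
Count leading 1s
Prefix: /9


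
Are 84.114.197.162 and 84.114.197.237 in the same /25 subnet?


Mask: 255.255.255.128
84.114.197.162 AND mask = 84.114.197.128
84.114.197.237 AND mask = 84.114.197.128
Yes, same subnet (84.114.197.128)


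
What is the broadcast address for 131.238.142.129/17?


Network: 131.238.128.0/17
Host bits = 15
Set all host bits to 1:
Broadcast: 131.238.255.255


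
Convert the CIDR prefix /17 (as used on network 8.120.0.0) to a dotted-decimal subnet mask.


/17 means 17 network bits, 15 host bits
Binary: 11111111111111111000000000000000
Mask: 255.255.128.0


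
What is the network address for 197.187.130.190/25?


IP:   11000101.10111011.10000010.10111110
Mask: 11111111.11111111.11111111.10000000
AND operation:
Net:  11000101.10111011.10000010.10000000
Network: 197.187.130.128/25


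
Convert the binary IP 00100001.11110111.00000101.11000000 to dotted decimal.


00100001 = 33
11110111 = 247
00000101 = 5
11000000 = 192
IP: 33.247.5.192


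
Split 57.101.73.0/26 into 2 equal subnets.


New prefix = 26 + 1 = 27
Each subnet has 32 addresses
  57.101.73.0/27
  57.101.73.32/27
Subnets: 57.101.73.0/27, 57.101.73.32/27


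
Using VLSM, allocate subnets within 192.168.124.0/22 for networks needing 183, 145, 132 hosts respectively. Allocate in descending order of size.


183 hosts -> /24 (254 usable): 192.168.124.0/24
145 hosts -> /24 (254 usable): 192.168.125.0/24
132 hosts -> /24 (254 usable): 192.168.126.0/24
Allocation: 192.168.124.0/24 (183 hosts, 254 usable); 192.168.125.0/24 (145 hosts, 254 usable); 192.168.126.0/24 (132 hosts, 254 usable)


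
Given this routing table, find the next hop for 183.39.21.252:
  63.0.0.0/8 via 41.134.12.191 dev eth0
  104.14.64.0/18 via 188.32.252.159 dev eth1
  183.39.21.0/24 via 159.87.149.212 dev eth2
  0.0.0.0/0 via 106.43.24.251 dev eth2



Longest prefix match for 183.39.21.252:
  /8 63.0.0.0: no
  /18 104.14.64.0: no
  /24 183.39.21.0: MATCH
  /0 0.0.0.0: MATCH
Selected: next-hop 159.87.149.212 via eth2 (matched /24)


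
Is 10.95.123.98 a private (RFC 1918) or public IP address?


RFC 1918 private ranges:
  10.0.0.0/8 (10.0.0.0 - 10.255.255.255)
  172.16.0.0/12 (172.16.0.0 - 172.31.255.255)
  192.168.0.0/16 (192.168.0.0 - 192.168.255.255)
Private (in 10.0.0.0/8)


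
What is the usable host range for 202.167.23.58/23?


Network: 202.167.22.0
Broadcast: 202.167.23.255
First usable = network + 1
Last usable = broadcast - 1
Range: 202.167.22.1 to 202.167.23.254


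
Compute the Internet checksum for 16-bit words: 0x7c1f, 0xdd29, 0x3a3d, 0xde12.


Sum all words (with carry folding):
+ 0x7c1f = 0x7c1f
+ 0xdd29 = 0x5949
+ 0x3a3d = 0x9386
+ 0xde12 = 0x7199
One's complement: ~0x7199
Checksum = 0x8e66


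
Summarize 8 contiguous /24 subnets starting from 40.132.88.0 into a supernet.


Original prefix: /24
Number of subnets: 8 = 2^3
New prefix = 24 - 3 = 21
Supernet: 40.132.88.0/21


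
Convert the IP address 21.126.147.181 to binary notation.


21 = 00010101
126 = 01111110
147 = 10010011
181 = 10110101
Binary: 00010101.01111110.10010011.10110101


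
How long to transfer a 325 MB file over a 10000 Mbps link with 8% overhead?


Effective throughput = 10000 * (1 - 8/100) = 9200 Mbps
File size in Mb = 325 * 8 = 2600 Mb
Time = 2600 / 9200
Time = 0.2826 seconds


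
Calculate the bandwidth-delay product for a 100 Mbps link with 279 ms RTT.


BDP = bandwidth * RTT
= 100 Mbps * 279 ms
= 100 * 1e6 * 279 / 1000 bits
= 27900000 bits
= 3487500 bytes
= 3405.7617 KB
BDP = 27900000 bits (3487500 bytes)


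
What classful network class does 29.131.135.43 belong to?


First octet: 29
Binary: 00011101
0xxxxxxx -> Class A (1-126)
Class A, default mask 255.0.0.0 (/8)


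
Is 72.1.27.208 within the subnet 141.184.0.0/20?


Subnet network: 141.184.0.0
Test IP AND mask: 72.1.16.0
No, 72.1.27.208 is not in 141.184.0.0/20


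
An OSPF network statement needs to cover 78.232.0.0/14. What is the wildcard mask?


Subnet mask: 255.252.0.0
Wildcard = 255.255.255.255 - subnet mask
255 - 255 = 0
255 - 252 = 3
255 - 0 = 255
255 - 0 = 255
Wildcard: 0.3.255.255


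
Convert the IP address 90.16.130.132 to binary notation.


90 = 01011010
16 = 00010000
130 = 10000010
132 = 10000100
Binary: 01011010.00010000.10000010.10000100


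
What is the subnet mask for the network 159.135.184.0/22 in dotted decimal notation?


/22 means 22 network bits, 10 host bits
Binary: 11111111111111111111110000000000
Mask: 255.255.252.0


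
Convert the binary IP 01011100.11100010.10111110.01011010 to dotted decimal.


01011100 = 92
11100010 = 226
10111110 = 190
01011010 = 90
IP: 92.226.190.90


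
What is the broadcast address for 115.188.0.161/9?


Network: 115.128.0.0/9
Host bits = 23
Set all host bits to 1:
Broadcast: 115.255.255.255


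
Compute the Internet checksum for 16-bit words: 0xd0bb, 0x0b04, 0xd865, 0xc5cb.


Sum all words (with carry folding):
+ 0xd0bb = 0xd0bb
+ 0x0b04 = 0xdbbf
+ 0xd865 = 0xb425
+ 0xc5cb = 0x79f1
One's complement: ~0x79f1
Checksum = 0x860e


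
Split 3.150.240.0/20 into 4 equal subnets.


New prefix = 20 + 2 = 22
Each subnet has 1024 addresses
  3.150.240.0/22
  3.150.244.0/22
  3.150.248.0/22
  3.150.252.0/22
Subnets: 3.150.240.0/22, 3.150.244.0/22, 3.150.248.0/22, 3.150.252.0/22


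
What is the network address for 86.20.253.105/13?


IP:   01010110.00010100.11111101.01101001
Mask: 11111111.11111000.00000000.00000000
AND operation:
Net:  01010110.00010000.00000000.00000000
Network: 86.16.0.0/13


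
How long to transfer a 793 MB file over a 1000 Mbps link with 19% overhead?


Effective throughput = 1000 * (1 - 19/100) = 810 Mbps
File size in Mb = 793 * 8 = 6344 Mb
Time = 6344 / 810
Time = 7.8321 seconds


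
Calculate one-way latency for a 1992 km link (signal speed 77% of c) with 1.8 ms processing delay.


Speed = 0.77 * 3e5 km/s = 231000 km/s
Propagation delay = 1992 / 231000 = 0.0086 s = 8.6234 ms
Processing delay = 1.8 ms
Total one-way latency = 10.4234 ms


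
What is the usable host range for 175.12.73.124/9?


Network: 175.0.0.0
Broadcast: 175.127.255.255
First usable = network + 1
Last usable = broadcast - 1
Range: 175.0.0.1 to 175.127.255.254


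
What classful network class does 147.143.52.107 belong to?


First octet: 147
Binary: 10010011
10xxxxxx -> Class B (128-191)
Class B, default mask 255.255.0.0 (/16)


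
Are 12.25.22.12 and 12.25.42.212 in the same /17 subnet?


Mask: 255.255.128.0
12.25.22.12 AND mask = 12.25.0.0
12.25.42.212 AND mask = 12.25.0.0
Yes, same subnet (12.25.0.0)


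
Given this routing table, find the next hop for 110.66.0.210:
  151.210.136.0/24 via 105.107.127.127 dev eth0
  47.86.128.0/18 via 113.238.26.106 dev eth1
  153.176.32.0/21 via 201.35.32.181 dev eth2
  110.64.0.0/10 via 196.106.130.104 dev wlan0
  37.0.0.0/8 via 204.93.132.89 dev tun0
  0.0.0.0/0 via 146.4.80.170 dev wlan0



Longest prefix match for 110.66.0.210:
  /24 151.210.136.0: no
  /18 47.86.128.0: no
  /21 153.176.32.0: no
  /10 110.64.0.0: MATCH
  /8 37.0.0.0: no
  /0 0.0.0.0: MATCH
Selected: next-hop 196.106.130.104 via wlan0 (matched /10)


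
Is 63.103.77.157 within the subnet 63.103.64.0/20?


Subnet network: 63.103.64.0
Test IP AND mask: 63.103.64.0
Yes, 63.103.77.157 is in 63.103.64.0/20


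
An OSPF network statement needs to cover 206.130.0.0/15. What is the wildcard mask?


Subnet mask: 255.254.0.0
Wildcard = 255.255.255.255 - subnet mask
255 - 255 = 0
255 - 254 = 1
255 - 0 = 255
255 - 0 = 255
Wildcard: 0.1.255.255


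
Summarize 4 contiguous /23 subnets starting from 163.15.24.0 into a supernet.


Original prefix: /23
Number of subnets: 4 = 2^2
New prefix = 23 - 2 = 21
Supernet: 163.15.24.0/21


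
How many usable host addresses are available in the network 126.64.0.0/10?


Host bits = 32 - 10 = 22
Total addresses = 2^22 = 4194304
Usable = total - 2 (network and broadcast)
Usable hosts: 4194302


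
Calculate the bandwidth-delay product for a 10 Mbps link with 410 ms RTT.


BDP = bandwidth * RTT
= 10 Mbps * 410 ms
= 10 * 1e6 * 410 / 1000 bits
= 4100000 bits
= 512500 bytes
= 500.4883 KB
BDP = 4100000 bits (512500 bytes)


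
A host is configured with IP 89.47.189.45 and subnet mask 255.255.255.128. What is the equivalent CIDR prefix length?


Binary: 11111111.11111111.11111111.10000000
Count leading 1s
Prefix: /25


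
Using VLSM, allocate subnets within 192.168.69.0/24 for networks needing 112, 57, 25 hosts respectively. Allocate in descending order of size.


112 hosts -> /25 (126 usable): 192.168.69.0/25
57 hosts -> /26 (62 usable): 192.168.69.128/26
25 hosts -> /27 (30 usable): 192.168.69.192/27
Allocation: 192.168.69.0/25 (112 hosts, 126 usable); 192.168.69.128/26 (57 hosts, 62 usable); 192.168.69.192/27 (25 hosts, 30 usable)


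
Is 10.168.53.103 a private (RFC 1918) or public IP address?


RFC 1918 private ranges:
  10.0.0.0/8 (10.0.0.0 - 10.255.255.255)
  172.16.0.0/12 (172.16.0.0 - 172.31.255.255)
  192.168.0.0/16 (192.168.0.0 - 192.168.255.255)
Private (in 10.0.0.0/8)


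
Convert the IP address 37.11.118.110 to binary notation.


37 = 00100101
11 = 00001011
118 = 01110110
110 = 01101110
Binary: 00100101.00001011.01110110.01101110


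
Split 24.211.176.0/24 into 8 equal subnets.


New prefix = 24 + 3 = 27
Each subnet has 32 addresses
  24.211.176.0/27
  24.211.176.32/27
  24.211.176.64/27
  24.211.176.96/27
  24.211.176.128/27
  24.211.176.160/27
  24.211.176.192/27
  24.211.176.224/27
Subnets: 24.211.176.0/27, 24.211.176.32/27, 24.211.176.64/27, 24.211.176.96/27, 24.211.176.128/27, 24.211.176.160/27, 24.211.176.192/27, 24.211.176.224/27


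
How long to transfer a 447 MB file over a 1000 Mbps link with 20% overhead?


Effective throughput = 1000 * (1 - 20/100) = 800 Mbps
File size in Mb = 447 * 8 = 3576 Mb
Time = 3576 / 800
Time = 4.47 seconds


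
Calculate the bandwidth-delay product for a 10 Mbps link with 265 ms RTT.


BDP = bandwidth * RTT
= 10 Mbps * 265 ms
= 10 * 1e6 * 265 / 1000 bits
= 2650000 bits
= 331250 bytes
= 323.4863 KB
BDP = 2650000 bits (331250 bytes)


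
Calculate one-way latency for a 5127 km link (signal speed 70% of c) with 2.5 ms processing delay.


Speed = 0.7 * 3e5 km/s = 210000 km/s
Propagation delay = 5127 / 210000 = 0.0244 s = 24.4143 ms
Processing delay = 2.5 ms
Total one-way latency = 26.9143 ms


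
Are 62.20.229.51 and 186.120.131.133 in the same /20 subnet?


Mask: 255.255.240.0
62.20.229.51 AND mask = 62.20.224.0
186.120.131.133 AND mask = 186.120.128.0
No, different subnets (62.20.224.0 vs 186.120.128.0)


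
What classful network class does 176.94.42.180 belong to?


First octet: 176
Binary: 10110000
10xxxxxx -> Class B (128-191)
Class B, default mask 255.255.0.0 (/16)


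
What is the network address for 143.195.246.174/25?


IP:   10001111.11000011.11110110.10101110
Mask: 11111111.11111111.11111111.10000000
AND operation:
Net:  10001111.11000011.11110110.10000000
Network: 143.195.246.128/25


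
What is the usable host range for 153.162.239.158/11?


Network: 153.160.0.0
Broadcast: 153.191.255.255
First usable = network + 1
Last usable = broadcast - 1
Range: 153.160.0.1 to 153.191.255.254


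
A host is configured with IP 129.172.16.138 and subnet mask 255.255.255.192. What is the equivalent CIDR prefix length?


Binary: 11111111.11111111.11111111.11000000
Count leading 1s
Prefix: /26


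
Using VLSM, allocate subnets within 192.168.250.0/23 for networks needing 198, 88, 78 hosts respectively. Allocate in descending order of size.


198 hosts -> /24 (254 usable): 192.168.250.0/24
88 hosts -> /25 (126 usable): 192.168.251.0/25
78 hosts -> /25 (126 usable): 192.168.251.128/25
Allocation: 192.168.250.0/24 (198 hosts, 254 usable); 192.168.251.0/25 (88 hosts, 126 usable); 192.168.251.128/25 (78 hosts, 126 usable)


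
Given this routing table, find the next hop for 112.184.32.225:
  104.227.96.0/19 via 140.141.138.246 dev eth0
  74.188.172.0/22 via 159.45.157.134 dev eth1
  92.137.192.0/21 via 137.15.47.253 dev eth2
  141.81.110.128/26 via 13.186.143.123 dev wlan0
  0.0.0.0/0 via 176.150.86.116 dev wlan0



Longest prefix match for 112.184.32.225:
  /19 104.227.96.0: no
  /22 74.188.172.0: no
  /21 92.137.192.0: no
  /26 141.81.110.128: no
  /0 0.0.0.0: MATCH
Selected: next-hop 176.150.86.116 via wlan0 (matched /0)


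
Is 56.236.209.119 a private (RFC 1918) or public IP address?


RFC 1918 private ranges:
  10.0.0.0/8 (10.0.0.0 - 10.255.255.255)
  172.16.0.0/12 (172.16.0.0 - 172.31.255.255)
  192.168.0.0/16 (192.168.0.0 - 192.168.255.255)
Public (not in any RFC 1918 range)


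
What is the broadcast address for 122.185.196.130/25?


Network: 122.185.196.128/25
Host bits = 7
Set all host bits to 1:
Broadcast: 122.185.196.255


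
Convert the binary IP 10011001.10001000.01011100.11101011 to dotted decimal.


10011001 = 153
10001000 = 136
01011100 = 92
11101011 = 235
IP: 153.136.92.235


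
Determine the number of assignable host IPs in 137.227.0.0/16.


Host bits = 32 - 16 = 16
Total addresses = 2^16 = 65536
Usable = total - 2 (network and broadcast)
Usable hosts: 65534


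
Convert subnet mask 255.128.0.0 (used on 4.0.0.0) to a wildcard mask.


Subnet mask: 255.128.0.0
Wildcard = 255.255.255.255 - subnet mask
255 - 255 = 0
255 - 128 = 127
255 - 0 = 255
255 - 0 = 255
Wildcard: 0.127.255.255


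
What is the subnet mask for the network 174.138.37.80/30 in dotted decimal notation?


/30 means 30 network bits, 2 host bits
Binary: 11111111111111111111111111111100
Mask: 255.255.255.252


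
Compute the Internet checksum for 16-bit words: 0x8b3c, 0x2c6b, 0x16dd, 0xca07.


Sum all words (with carry folding):
+ 0x8b3c = 0x8b3c
+ 0x2c6b = 0xb7a7
+ 0x16dd = 0xce84
+ 0xca07 = 0x988c
One's complement: ~0x988c
Checksum = 0x6773


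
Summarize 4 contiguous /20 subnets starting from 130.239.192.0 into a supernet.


Original prefix: /20
Number of subnets: 4 = 2^2
New prefix = 20 - 2 = 18
Supernet: 130.239.192.0/18


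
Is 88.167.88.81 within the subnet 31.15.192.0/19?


Subnet network: 31.15.192.0
Test IP AND mask: 88.167.64.0
No, 88.167.88.81 is not in 31.15.192.0/19


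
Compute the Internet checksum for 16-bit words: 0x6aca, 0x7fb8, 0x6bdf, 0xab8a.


Sum all words (with carry folding):
+ 0x6aca = 0x6aca
+ 0x7fb8 = 0xea82
+ 0x6bdf = 0x5662
+ 0xab8a = 0x01ed
One's complement: ~0x01ed
Checksum = 0xfe12


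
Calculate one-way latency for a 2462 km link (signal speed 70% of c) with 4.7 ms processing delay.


Speed = 0.7 * 3e5 km/s = 210000 km/s
Propagation delay = 2462 / 210000 = 0.0117 s = 11.7238 ms
Processing delay = 4.7 ms
Total one-way latency = 16.4238 ms


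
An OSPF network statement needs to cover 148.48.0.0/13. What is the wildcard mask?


Subnet mask: 255.248.0.0
Wildcard = 255.255.255.255 - subnet mask
255 - 255 = 0
255 - 248 = 7
255 - 0 = 255
255 - 0 = 255
Wildcard: 0.7.255.255


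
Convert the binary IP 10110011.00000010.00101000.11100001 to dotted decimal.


10110011 = 179
00000010 = 2
00101000 = 40
11100001 = 225
IP: 179.2.40.225


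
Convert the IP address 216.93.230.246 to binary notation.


216 = 11011000
93 = 01011101
230 = 11100110
246 = 11110110
Binary: 11011000.01011101.11100110.11110110


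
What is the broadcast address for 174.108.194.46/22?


Network: 174.108.192.0/22
Host bits = 10
Set all host bits to 1:
Broadcast: 174.108.195.255


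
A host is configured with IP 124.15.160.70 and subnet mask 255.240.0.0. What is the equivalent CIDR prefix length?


Binary: 11111111.11110000.00000000.00000000
Count leading 1s
Prefix: /12


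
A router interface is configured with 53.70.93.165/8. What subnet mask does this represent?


/8 means 8 network bits, 24 host bits
Binary: 11111111000000000000000000000000
Mask: 255.0.0.0


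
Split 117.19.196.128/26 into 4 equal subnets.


New prefix = 26 + 2 = 28
Each subnet has 16 addresses
  117.19.196.128/28
  117.19.196.144/28
  117.19.196.160/28
  117.19.196.176/28
Subnets: 117.19.196.128/28, 117.19.196.144/28, 117.19.196.160/28, 117.19.196.176/28


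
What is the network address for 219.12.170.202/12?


IP:   11011011.00001100.10101010.11001010
Mask: 11111111.11110000.00000000.00000000
AND operation:
Net:  11011011.00000000.00000000.00000000
Network: 219.0.0.0/12


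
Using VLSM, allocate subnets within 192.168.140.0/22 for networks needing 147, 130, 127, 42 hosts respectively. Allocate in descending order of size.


147 hosts -> /24 (254 usable): 192.168.140.0/24
130 hosts -> /24 (254 usable): 192.168.141.0/24
127 hosts -> /24 (254 usable): 192.168.142.0/24
42 hosts -> /26 (62 usable): 192.168.143.0/26
Allocation: 192.168.140.0/24 (147 hosts, 254 usable); 192.168.141.0/24 (130 hosts, 254 usable); 192.168.142.0/24 (127 hosts, 254 usable); 192.168.143.0/26 (42 hosts, 62 usable)


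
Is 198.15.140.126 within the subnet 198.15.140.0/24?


Subnet network: 198.15.140.0
Test IP AND mask: 198.15.140.0
Yes, 198.15.140.126 is in 198.15.140.0/24


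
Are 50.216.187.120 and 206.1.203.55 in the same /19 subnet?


Mask: 255.255.224.0
50.216.187.120 AND mask = 50.216.160.0
206.1.203.55 AND mask = 206.1.192.0
No, different subnets (50.216.160.0 vs 206.1.192.0)


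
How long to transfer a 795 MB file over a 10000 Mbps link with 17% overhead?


Effective throughput = 10000 * (1 - 17/100) = 8300 Mbps
File size in Mb = 795 * 8 = 6360 Mb
Time = 6360 / 8300
Time = 0.7663 seconds


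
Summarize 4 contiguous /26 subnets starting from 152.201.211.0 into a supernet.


Original prefix: /26
Number of subnets: 4 = 2^2
New prefix = 26 - 2 = 24
Supernet: 152.201.211.0/24


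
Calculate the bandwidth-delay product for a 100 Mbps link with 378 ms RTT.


BDP = bandwidth * RTT
= 100 Mbps * 378 ms
= 100 * 1e6 * 378 / 1000 bits
= 37800000 bits
= 4725000 bytes
= 4614.2578 KB
BDP = 37800000 bits (4725000 bytes)


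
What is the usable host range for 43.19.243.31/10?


Network: 43.0.0.0
Broadcast: 43.63.255.255
First usable = network + 1
Last usable = broadcast - 1
Range: 43.0.0.1 to 43.63.255.254


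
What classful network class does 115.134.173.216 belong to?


First octet: 115
Binary: 01110011
0xxxxxxx -> Class A (1-126)
Class A, default mask 255.0.0.0 (/8)


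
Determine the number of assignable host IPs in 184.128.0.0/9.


Host bits = 32 - 9 = 23
Total addresses = 2^23 = 8388608
Usable = total - 2 (network and broadcast)
Usable hosts: 8388606


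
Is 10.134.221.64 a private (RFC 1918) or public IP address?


RFC 1918 private ranges:
  10.0.0.0/8 (10.0.0.0 - 10.255.255.255)
  172.16.0.0/12 (172.16.0.0 - 172.31.255.255)
  192.168.0.0/16 (192.168.0.0 - 192.168.255.255)
Private (in 10.0.0.0/8)


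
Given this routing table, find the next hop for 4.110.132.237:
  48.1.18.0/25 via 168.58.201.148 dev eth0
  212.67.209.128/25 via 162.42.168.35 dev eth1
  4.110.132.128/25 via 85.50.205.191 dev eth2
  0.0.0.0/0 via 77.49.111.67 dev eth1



Longest prefix match for 4.110.132.237:
  /25 48.1.18.0: no
  /25 212.67.209.128: no
  /25 4.110.132.128: MATCH
  /0 0.0.0.0: MATCH
Selected: next-hop 85.50.205.191 via eth2 (matched /25)


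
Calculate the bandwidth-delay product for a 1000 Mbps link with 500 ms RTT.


BDP = bandwidth * RTT
= 1000 Mbps * 500 ms
= 1000 * 1e6 * 500 / 1000 bits
= 500000000 bits
= 62500000 bytes
= 61035.1562 KB
BDP = 500000000 bits (62500000 bytes)


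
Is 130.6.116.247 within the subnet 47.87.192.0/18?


Subnet network: 47.87.192.0
Test IP AND mask: 130.6.64.0
No, 130.6.116.247 is not in 47.87.192.0/18


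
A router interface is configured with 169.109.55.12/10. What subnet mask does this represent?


/10 means 10 network bits, 22 host bits
Binary: 11111111110000000000000000000000
Mask: 255.192.0.0


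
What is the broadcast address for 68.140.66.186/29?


Network: 68.140.66.184/29
Host bits = 3
Set all host bits to 1:
Broadcast: 68.140.66.191


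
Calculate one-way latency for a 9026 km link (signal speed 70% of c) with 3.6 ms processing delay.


Speed = 0.7 * 3e5 km/s = 210000 km/s
Propagation delay = 9026 / 210000 = 0.043 s = 42.981 ms
Processing delay = 3.6 ms
Total one-way latency = 46.581 ms


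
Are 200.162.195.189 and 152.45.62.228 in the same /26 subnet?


Mask: 255.255.255.192
200.162.195.189 AND mask = 200.162.195.128
152.45.62.228 AND mask = 152.45.62.192
No, different subnets (200.162.195.128 vs 152.45.62.192)


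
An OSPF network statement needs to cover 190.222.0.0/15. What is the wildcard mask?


Subnet mask: 255.254.0.0
Wildcard = 255.255.255.255 - subnet mask
255 - 255 = 0
255 - 254 = 1
255 - 0 = 255
255 - 0 = 255
Wildcard: 0.1.255.255


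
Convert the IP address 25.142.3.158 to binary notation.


25 = 00011001
142 = 10001110
3 = 00000011
158 = 10011110
Binary: 00011001.10001110.00000011.10011110


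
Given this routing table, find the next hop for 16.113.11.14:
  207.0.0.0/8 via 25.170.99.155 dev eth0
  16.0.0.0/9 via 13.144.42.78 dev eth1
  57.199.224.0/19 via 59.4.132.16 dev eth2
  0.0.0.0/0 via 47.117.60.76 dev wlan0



Longest prefix match for 16.113.11.14:
  /8 207.0.0.0: no
  /9 16.0.0.0: MATCH
  /19 57.199.224.0: no
  /0 0.0.0.0: MATCH
Selected: next-hop 13.144.42.78 via eth1 (matched /9)


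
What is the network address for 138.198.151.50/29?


IP:   10001010.11000110.10010111.00110010
Mask: 11111111.11111111.11111111.11111000
AND operation:
Net:  10001010.11000110.10010111.00110000
Network: 138.198.151.48/29


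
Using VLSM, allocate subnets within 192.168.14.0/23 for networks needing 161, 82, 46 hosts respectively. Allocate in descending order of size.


161 hosts -> /24 (254 usable): 192.168.14.0/24
82 hosts -> /25 (126 usable): 192.168.15.0/25
46 hosts -> /26 (62 usable): 192.168.15.128/26
Allocation: 192.168.14.0/24 (161 hosts, 254 usable); 192.168.15.0/25 (82 hosts, 126 usable); 192.168.15.128/26 (46 hosts, 62 usable)


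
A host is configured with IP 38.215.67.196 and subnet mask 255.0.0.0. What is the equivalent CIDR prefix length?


Binary: 11111111.00000000.00000000.00000000
Count leading 1s
Prefix: /8


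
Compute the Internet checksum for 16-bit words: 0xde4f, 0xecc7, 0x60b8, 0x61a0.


Sum all words (with carry folding):
+ 0xde4f = 0xde4f
+ 0xecc7 = 0xcb17
+ 0x60b8 = 0x2bd0
+ 0x61a0 = 0x8d70
One's complement: ~0x8d70
Checksum = 0x728f


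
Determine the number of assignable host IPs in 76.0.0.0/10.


Host bits = 32 - 10 = 22
Total addresses = 2^22 = 4194304
Usable = total - 2 (network and broadcast)
Usable hosts: 4194302


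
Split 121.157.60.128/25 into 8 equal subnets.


New prefix = 25 + 3 = 28
Each subnet has 16 addresses
  121.157.60.128/28
  121.157.60.144/28
  121.157.60.160/28
  121.157.60.176/28
  121.157.60.192/28
  121.157.60.208/28
  121.157.60.224/28
  121.157.60.240/28
Subnets: 121.157.60.128/28, 121.157.60.144/28, 121.157.60.160/28, 121.157.60.176/28, 121.157.60.192/28, 121.157.60.208/28, 121.157.60.224/28, 121.157.60.240/28


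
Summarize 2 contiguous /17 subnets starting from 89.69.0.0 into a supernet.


Original prefix: /17
Number of subnets: 2 = 2^1
New prefix = 17 - 1 = 16
Supernet: 89.69.0.0/16


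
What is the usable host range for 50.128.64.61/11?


Network: 50.128.0.0
Broadcast: 50.159.255.255
First usable = network + 1
Last usable = broadcast - 1
Range: 50.128.0.1 to 50.159.255.254


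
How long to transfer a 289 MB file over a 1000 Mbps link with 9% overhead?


Effective throughput = 1000 * (1 - 9/100) = 910 Mbps
File size in Mb = 289 * 8 = 2312 Mb
Time = 2312 / 910
Time = 2.5407 seconds


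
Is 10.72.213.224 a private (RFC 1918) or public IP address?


RFC 1918 private ranges:
  10.0.0.0/8 (10.0.0.0 - 10.255.255.255)
  172.16.0.0/12 (172.16.0.0 - 172.31.255.255)
  192.168.0.0/16 (192.168.0.0 - 192.168.255.255)
Private (in 10.0.0.0/8)


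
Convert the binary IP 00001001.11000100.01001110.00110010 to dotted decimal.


00001001 = 9
11000100 = 196
01001110 = 78
00110010 = 50
IP: 9.196.78.50


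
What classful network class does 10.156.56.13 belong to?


First octet: 10
Binary: 00001010
0xxxxxxx -> Class A (1-126)
Class A, default mask 255.0.0.0 (/8)


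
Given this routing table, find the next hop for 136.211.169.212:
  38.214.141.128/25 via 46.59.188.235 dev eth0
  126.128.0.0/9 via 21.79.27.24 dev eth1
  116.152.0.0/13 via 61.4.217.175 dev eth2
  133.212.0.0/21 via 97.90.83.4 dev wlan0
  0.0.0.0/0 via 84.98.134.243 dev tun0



Longest prefix match for 136.211.169.212:
  /25 38.214.141.128: no
  /9 126.128.0.0: no
  /13 116.152.0.0: no
  /21 133.212.0.0: no
  /0 0.0.0.0: MATCH
Selected: next-hop 84.98.134.243 via tun0 (matched /0)
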